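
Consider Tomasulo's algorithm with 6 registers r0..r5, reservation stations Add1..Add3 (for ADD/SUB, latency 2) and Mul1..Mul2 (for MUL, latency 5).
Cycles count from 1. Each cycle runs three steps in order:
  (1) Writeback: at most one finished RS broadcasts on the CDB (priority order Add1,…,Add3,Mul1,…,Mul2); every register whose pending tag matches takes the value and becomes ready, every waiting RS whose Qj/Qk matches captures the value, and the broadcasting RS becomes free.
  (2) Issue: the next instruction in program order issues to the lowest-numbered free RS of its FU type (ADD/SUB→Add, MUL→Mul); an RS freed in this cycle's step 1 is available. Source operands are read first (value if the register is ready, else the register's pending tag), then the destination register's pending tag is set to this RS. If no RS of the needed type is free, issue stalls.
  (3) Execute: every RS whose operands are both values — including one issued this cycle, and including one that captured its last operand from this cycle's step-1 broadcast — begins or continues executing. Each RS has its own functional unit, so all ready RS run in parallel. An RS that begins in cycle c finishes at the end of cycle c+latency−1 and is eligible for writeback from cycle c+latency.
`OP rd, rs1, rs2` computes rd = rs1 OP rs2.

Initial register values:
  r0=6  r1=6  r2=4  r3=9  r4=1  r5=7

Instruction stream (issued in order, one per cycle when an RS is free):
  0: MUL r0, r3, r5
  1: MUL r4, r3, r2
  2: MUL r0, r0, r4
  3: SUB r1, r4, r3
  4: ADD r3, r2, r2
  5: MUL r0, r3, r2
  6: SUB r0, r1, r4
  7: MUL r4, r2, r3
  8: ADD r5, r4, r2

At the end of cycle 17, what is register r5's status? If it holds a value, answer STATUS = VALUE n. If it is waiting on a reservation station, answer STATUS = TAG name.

c1: issue MUL r0<-Mul1 | r0:Mul1,r1:6,r2:4,r3:9,r4:1,r5:7
c2: issue MUL r4<-Mul2 | r0:Mul1,r1:6,r2:4,r3:9,r4:Mul2,r5:7
c3: stall | r0:Mul1,r1:6,r2:4,r3:9,r4:Mul2,r5:7
c4: stall | r0:Mul1,r1:6,r2:4,r3:9,r4:Mul2,r5:7
c5: stall | r0:Mul1,r1:6,r2:4,r3:9,r4:Mul2,r5:7
c6: CDB Mul1=63; issue MUL r0<-Mul1 | r0:Mul1,r1:6,r2:4,r3:9,r4:Mul2,r5:7
c7: CDB Mul2=36; issue SUB r1<-Add1 | r0:Mul1,r1:Add1,r2:4,r3:9,r4:36,r5:7
c8: issue ADD r3<-Add2 | r0:Mul1,r1:Add1,r2:4,r3:Add2,r4:36,r5:7
c9: CDB Add1=27; issue MUL r0<-Mul2 | r0:Mul2,r1:27,r2:4,r3:Add2,r4:36,r5:7
c10: CDB Add2=8; issue SUB r0<-Add1 | r0:Add1,r1:27,r2:4,r3:8,r4:36,r5:7
c11: stall | r0:Add1,r1:27,r2:4,r3:8,r4:36,r5:7
c12: CDB Add1=-9; stall | r0:-9,r1:27,r2:4,r3:8,r4:36,r5:7
c13: CDB Mul1=2268; issue MUL r4<-Mul1 | r0:-9,r1:27,r2:4,r3:8,r4:Mul1,r5:7
c14: issue ADD r5<-Add1 | r0:-9,r1:27,r2:4,r3:8,r4:Mul1,r5:Add1
c15: CDB Mul2=32 | r0:-9,r1:27,r2:4,r3:8,r4:Mul1,r5:Add1
c16: - | r0:-9,r1:27,r2:4,r3:8,r4:Mul1,r5:Add1
c17: - | r0:-9,r1:27,r2:4,r3:8,r4:Mul1,r5:Add1

STATUS = TAG Add1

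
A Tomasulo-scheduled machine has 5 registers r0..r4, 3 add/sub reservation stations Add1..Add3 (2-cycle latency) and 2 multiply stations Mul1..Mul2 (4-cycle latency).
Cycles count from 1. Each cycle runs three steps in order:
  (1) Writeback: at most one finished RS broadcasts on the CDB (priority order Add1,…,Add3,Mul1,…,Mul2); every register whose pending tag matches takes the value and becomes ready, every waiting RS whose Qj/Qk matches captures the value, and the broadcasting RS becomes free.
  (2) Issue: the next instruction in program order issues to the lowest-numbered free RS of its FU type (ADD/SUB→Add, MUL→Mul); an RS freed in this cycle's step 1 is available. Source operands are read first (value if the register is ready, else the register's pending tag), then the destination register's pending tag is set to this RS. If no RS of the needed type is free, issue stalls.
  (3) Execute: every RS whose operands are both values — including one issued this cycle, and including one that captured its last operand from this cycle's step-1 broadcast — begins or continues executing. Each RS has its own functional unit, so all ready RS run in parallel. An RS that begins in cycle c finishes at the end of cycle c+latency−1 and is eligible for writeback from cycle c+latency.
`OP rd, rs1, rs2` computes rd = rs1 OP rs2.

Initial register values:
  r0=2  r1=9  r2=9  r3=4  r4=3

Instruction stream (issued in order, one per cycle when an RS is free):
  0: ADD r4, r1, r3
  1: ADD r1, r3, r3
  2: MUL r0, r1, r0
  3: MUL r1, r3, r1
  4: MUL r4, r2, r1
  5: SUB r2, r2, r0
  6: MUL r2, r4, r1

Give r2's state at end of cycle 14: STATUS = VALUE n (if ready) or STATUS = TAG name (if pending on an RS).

c1: issue ADD r4<-Add1 | r0:2,r1:9,r2:9,r3:4,r4:Add1
c2: issue ADD r1<-Add2 | r0:2,r1:Add2,r2:9,r3:4,r4:Add1
c3: CDB Add1=13; issue MUL r0<-Mul1 | r0:Mul1,r1:Add2,r2:9,r3:4,r4:13
c4: CDB Add2=8; issue MUL r1<-Mul2 | r0:Mul1,r1:Mul2,r2:9,r3:4,r4:13
c5: stall | r0:Mul1,r1:Mul2,r2:9,r3:4,r4:13
c6: stall | r0:Mul1,r1:Mul2,r2:9,r3:4,r4:13
c7: stall | r0:Mul1,r1:Mul2,r2:9,r3:4,r4:13
c8: CDB Mul1=16; issue MUL r4<-Mul1 | r0:16,r1:Mul2,r2:9,r3:4,r4:Mul1
c9: CDB Mul2=32; issue SUB r2<-Add1 | r0:16,r1:32,r2:Add1,r3:4,r4:Mul1
c10: issue MUL r2<-Mul2 | r0:16,r1:32,r2:Mul2,r3:4,r4:Mul1
c11: CDB Add1=-7 | r0:16,r1:32,r2:Mul2,r3:4,r4:Mul1
c12: - | r0:16,r1:32,r2:Mul2,r3:4,r4:Mul1
c13: CDB Mul1=288 | r0:16,r1:32,r2:Mul2,r3:4,r4:288
c14: - | r0:16,r1:32,r2:Mul2,r3:4,r4:288

STATUS = TAG Mul2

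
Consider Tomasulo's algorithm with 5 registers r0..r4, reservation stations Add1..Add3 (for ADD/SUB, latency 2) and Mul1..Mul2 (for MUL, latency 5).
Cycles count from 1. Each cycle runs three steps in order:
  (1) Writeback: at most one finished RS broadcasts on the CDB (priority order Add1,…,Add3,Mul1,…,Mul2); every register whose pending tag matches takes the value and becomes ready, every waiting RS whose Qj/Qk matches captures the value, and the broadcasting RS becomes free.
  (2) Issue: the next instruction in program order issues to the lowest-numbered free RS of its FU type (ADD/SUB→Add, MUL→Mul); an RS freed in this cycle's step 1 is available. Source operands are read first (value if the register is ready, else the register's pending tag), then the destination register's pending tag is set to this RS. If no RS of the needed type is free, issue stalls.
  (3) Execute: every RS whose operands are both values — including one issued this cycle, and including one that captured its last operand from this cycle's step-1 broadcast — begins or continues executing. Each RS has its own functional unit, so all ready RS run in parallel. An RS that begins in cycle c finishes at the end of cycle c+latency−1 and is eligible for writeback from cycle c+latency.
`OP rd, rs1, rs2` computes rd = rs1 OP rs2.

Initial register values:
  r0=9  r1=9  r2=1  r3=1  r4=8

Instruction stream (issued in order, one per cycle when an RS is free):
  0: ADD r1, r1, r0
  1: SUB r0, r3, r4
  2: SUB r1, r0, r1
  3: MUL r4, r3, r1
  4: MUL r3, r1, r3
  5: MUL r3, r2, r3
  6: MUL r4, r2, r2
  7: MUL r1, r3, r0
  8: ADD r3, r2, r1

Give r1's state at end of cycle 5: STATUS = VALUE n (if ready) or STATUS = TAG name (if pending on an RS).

STATUS = TAG Add1

cycle 1: issue ADD r1<-Add1 // r0:9,r1:Add1,r2:1,r3:1,r4:8
cycle 2: issue SUB r0<-Add2 // r0:Add2,r1:Add1,r2:1,r3:1,r4:8
cycle 3: CDB Add1=18; issue SUB r1<-Add1 // r0:Add2,r1:Add1,r2:1,r3:1,r4:8
cycle 4: CDB Add2=-7; issue MUL r4<-Mul1 // r0:-7,r1:Add1,r2:1,r3:1,r4:Mul1
cycle 5: issue MUL r3<-Mul2 // r0:-7,r1:Add1,r2:1,r3:Mul2,r4:Mul1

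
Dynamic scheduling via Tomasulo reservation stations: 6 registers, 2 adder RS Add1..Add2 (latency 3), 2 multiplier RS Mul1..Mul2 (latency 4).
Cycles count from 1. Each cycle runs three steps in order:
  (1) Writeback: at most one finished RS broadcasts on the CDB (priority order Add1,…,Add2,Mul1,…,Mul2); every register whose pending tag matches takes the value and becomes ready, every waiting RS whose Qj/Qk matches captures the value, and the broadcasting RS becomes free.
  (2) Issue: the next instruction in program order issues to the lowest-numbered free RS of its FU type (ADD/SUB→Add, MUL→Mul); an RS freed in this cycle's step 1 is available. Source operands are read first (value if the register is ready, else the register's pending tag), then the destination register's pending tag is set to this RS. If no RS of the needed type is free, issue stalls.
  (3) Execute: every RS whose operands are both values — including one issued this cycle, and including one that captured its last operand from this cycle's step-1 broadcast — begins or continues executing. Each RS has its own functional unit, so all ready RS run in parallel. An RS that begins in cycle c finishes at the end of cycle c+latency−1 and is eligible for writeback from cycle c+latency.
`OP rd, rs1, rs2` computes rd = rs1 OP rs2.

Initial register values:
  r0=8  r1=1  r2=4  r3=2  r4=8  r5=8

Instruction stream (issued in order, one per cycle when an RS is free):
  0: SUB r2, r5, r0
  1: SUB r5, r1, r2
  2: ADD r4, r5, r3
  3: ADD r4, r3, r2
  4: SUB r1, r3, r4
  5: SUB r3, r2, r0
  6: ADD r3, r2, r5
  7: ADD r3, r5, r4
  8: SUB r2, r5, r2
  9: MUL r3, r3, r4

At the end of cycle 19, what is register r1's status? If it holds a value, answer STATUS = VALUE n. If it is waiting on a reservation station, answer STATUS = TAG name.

STATUS = VALUE 0

  c1: issue SUB r2<-Add1  regs: r0:8,r1:1,r2:Add1,r3:2,r4:8,r5:8
  c2: issue SUB r5<-Add2  regs: r0:8,r1:1,r2:Add1,r3:2,r4:8,r5:Add2
  c3: stall  regs: r0:8,r1:1,r2:Add1,r3:2,r4:8,r5:Add2
  c4: CDB Add1=0; issue ADD r4<-Add1  regs: r0:8,r1:1,r2:0,r3:2,r4:Add1,r5:Add2
  c5: stall  regs: r0:8,r1:1,r2:0,r3:2,r4:Add1,r5:Add2
  c6: stall  regs: r0:8,r1:1,r2:0,r3:2,r4:Add1,r5:Add2
  c7: CDB Add2=1; issue ADD r4<-Add2  regs: r0:8,r1:1,r2:0,r3:2,r4:Add2,r5:1
  c8: stall  regs: r0:8,r1:1,r2:0,r3:2,r4:Add2,r5:1
  c9: stall  regs: r0:8,r1:1,r2:0,r3:2,r4:Add2,r5:1
  c10: CDB Add1=3; issue SUB r1<-Add1  regs: r0:8,r1:Add1,r2:0,r3:2,r4:Add2,r5:1
  c11: CDB Add2=2; issue SUB r3<-Add2  regs: r0:8,r1:Add1,r2:0,r3:Add2,r4:2,r5:1
  c12: stall  regs: r0:8,r1:Add1,r2:0,r3:Add2,r4:2,r5:1
  c13: stall  regs: r0:8,r1:Add1,r2:0,r3:Add2,r4:2,r5:1
  c14: CDB Add1=0; issue ADD r3<-Add1  regs: r0:8,r1:0,r2:0,r3:Add1,r4:2,r5:1
  c15: CDB Add2=-8; issue ADD r3<-Add2  regs: r0:8,r1:0,r2:0,r3:Add2,r4:2,r5:1
  c16: stall  regs: r0:8,r1:0,r2:0,r3:Add2,r4:2,r5:1
  c17: CDB Add1=1; issue SUB r2<-Add1  regs: r0:8,r1:0,r2:Add1,r3:Add2,r4:2,r5:1
  c18: CDB Add2=3; issue MUL r3<-Mul1  regs: r0:8,r1:0,r2:Add1,r3:Mul1,r4:2,r5:1
  c19: -  regs: r0:8,r1:0,r2:Add1,r3:Mul1,r4:2,r5:1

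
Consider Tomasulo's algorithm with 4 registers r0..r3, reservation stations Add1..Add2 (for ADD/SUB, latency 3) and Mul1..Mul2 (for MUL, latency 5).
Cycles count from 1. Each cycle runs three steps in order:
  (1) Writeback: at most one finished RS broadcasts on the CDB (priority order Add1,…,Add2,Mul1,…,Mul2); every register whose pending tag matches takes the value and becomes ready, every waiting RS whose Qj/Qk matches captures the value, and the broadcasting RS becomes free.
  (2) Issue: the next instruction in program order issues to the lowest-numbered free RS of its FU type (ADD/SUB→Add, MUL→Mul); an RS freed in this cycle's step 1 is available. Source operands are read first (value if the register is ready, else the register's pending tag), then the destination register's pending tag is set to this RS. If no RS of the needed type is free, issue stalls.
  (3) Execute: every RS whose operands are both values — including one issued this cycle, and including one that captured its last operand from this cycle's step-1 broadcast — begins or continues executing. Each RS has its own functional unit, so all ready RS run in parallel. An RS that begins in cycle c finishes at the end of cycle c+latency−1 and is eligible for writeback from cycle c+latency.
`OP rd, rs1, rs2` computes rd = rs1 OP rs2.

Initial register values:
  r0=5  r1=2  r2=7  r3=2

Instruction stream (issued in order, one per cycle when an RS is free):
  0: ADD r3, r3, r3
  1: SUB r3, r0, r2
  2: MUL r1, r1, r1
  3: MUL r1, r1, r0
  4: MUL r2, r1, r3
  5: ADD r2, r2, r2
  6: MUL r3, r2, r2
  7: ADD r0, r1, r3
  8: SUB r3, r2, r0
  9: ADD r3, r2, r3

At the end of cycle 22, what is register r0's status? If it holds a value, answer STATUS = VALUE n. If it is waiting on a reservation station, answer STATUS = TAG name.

STATUS = TAG Add2

cycle 1: issue ADD r3<-Add1 // r0:5,r1:2,r2:7,r3:Add1
cycle 2: issue SUB r3<-Add2 // r0:5,r1:2,r2:7,r3:Add2
cycle 3: issue MUL r1<-Mul1 // r0:5,r1:Mul1,r2:7,r3:Add2
cycle 4: CDB Add1=4; issue MUL r1<-Mul2 // r0:5,r1:Mul2,r2:7,r3:Add2
cycle 5: CDB Add2=-2; stall // r0:5,r1:Mul2,r2:7,r3:-2
cycle 6: stall // r0:5,r1:Mul2,r2:7,r3:-2
cycle 7: stall // r0:5,r1:Mul2,r2:7,r3:-2
cycle 8: CDB Mul1=4; issue MUL r2<-Mul1 // r0:5,r1:Mul2,r2:Mul1,r3:-2
cycle 9: issue ADD r2<-Add1 // r0:5,r1:Mul2,r2:Add1,r3:-2
cycle 10: stall // r0:5,r1:Mul2,r2:Add1,r3:-2
cycle 11: stall // r0:5,r1:Mul2,r2:Add1,r3:-2
cycle 12: stall // r0:5,r1:Mul2,r2:Add1,r3:-2
cycle 13: CDB Mul2=20; issue MUL r3<-Mul2 // r0:5,r1:20,r2:Add1,r3:Mul2
cycle 14: issue ADD r0<-Add2 // r0:Add2,r1:20,r2:Add1,r3:Mul2
cycle 15: stall // r0:Add2,r1:20,r2:Add1,r3:Mul2
cycle 16: stall // r0:Add2,r1:20,r2:Add1,r3:Mul2
cycle 17: stall // r0:Add2,r1:20,r2:Add1,r3:Mul2
cycle 18: CDB Mul1=-40; stall // r0:Add2,r1:20,r2:Add1,r3:Mul2
cycle 19: stall // r0:Add2,r1:20,r2:Add1,r3:Mul2
cycle 20: stall // r0:Add2,r1:20,r2:Add1,r3:Mul2
cycle 21: CDB Add1=-80; issue SUB r3<-Add1 // r0:Add2,r1:20,r2:-80,r3:Add1
cycle 22: stall // r0:Add2,r1:20,r2:-80,r3:Add1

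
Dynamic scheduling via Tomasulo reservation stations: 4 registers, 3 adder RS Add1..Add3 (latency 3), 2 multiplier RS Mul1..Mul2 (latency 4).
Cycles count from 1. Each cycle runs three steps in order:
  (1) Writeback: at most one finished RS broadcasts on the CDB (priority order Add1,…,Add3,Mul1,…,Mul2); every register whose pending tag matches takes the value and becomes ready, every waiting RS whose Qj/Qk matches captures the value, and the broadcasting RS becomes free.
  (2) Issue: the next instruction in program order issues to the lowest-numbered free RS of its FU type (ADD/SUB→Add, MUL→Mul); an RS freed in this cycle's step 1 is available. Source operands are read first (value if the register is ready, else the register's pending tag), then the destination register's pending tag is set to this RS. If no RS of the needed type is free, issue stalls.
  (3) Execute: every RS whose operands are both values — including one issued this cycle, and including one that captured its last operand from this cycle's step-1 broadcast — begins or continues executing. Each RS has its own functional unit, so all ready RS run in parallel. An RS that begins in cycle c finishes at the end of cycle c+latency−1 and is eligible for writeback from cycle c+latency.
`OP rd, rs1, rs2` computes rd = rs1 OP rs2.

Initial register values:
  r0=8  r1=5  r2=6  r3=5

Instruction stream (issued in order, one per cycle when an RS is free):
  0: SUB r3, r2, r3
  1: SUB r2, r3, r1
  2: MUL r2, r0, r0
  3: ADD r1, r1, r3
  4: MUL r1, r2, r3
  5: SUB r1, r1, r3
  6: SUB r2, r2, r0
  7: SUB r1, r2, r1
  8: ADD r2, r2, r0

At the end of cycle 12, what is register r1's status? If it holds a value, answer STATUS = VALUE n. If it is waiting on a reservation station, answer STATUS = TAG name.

STATUS = TAG Add2

c1: issue SUB r3<-Add1 | r0:8,r1:5,r2:6,r3:Add1
c2: issue SUB r2<-Add2 | r0:8,r1:5,r2:Add2,r3:Add1
c3: issue MUL r2<-Mul1 | r0:8,r1:5,r2:Mul1,r3:Add1
c4: CDB Add1=1; issue ADD r1<-Add1 | r0:8,r1:Add1,r2:Mul1,r3:1
c5: issue MUL r1<-Mul2 | r0:8,r1:Mul2,r2:Mul1,r3:1
c6: issue SUB r1<-Add3 | r0:8,r1:Add3,r2:Mul1,r3:1
c7: CDB Add1=6; issue SUB r2<-Add1 | r0:8,r1:Add3,r2:Add1,r3:1
c8: CDB Add2=-4; issue SUB r1<-Add2 | r0:8,r1:Add2,r2:Add1,r3:1
c9: CDB Mul1=64; stall | r0:8,r1:Add2,r2:Add1,r3:1
c10: stall | r0:8,r1:Add2,r2:Add1,r3:1
c11: stall | r0:8,r1:Add2,r2:Add1,r3:1
c12: CDB Add1=56; issue ADD r2<-Add1 | r0:8,r1:Add2,r2:Add1,r3:1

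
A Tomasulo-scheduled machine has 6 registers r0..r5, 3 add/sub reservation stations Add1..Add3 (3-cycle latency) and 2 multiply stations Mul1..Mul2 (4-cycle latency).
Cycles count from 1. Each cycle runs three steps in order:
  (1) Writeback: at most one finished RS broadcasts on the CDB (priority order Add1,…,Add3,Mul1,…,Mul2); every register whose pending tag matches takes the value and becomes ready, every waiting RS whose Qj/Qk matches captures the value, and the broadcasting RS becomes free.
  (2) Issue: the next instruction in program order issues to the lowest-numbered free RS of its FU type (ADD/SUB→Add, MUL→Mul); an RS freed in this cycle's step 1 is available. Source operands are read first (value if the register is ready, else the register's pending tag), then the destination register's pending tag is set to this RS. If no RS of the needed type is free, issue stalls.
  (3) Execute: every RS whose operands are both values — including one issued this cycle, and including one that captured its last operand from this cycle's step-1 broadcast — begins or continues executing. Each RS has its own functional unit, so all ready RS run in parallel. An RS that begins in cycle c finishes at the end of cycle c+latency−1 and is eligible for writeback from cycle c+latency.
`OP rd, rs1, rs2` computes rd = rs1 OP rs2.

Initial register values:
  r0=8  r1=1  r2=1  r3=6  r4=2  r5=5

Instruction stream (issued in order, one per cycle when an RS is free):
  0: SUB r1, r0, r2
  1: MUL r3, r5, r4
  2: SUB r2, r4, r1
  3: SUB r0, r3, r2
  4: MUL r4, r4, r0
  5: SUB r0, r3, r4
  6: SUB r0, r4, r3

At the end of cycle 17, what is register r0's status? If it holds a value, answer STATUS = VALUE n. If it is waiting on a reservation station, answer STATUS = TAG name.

c1: issue SUB r1<-Add1 | r0:8,r1:Add1,r2:1,r3:6,r4:2,r5:5
c2: issue MUL r3<-Mul1 | r0:8,r1:Add1,r2:1,r3:Mul1,r4:2,r5:5
c3: issue SUB r2<-Add2 | r0:8,r1:Add1,r2:Add2,r3:Mul1,r4:2,r5:5
c4: CDB Add1=7; issue SUB r0<-Add1 | r0:Add1,r1:7,r2:Add2,r3:Mul1,r4:2,r5:5
c5: issue MUL r4<-Mul2 | r0:Add1,r1:7,r2:Add2,r3:Mul1,r4:Mul2,r5:5
c6: CDB Mul1=10; issue SUB r0<-Add3 | r0:Add3,r1:7,r2:Add2,r3:10,r4:Mul2,r5:5
c7: CDB Add2=-5; issue SUB r0<-Add2 | r0:Add2,r1:7,r2:-5,r3:10,r4:Mul2,r5:5
c8: - | r0:Add2,r1:7,r2:-5,r3:10,r4:Mul2,r5:5
c9: - | r0:Add2,r1:7,r2:-5,r3:10,r4:Mul2,r5:5
c10: CDB Add1=15 | r0:Add2,r1:7,r2:-5,r3:10,r4:Mul2,r5:5
c11: - | r0:Add2,r1:7,r2:-5,r3:10,r4:Mul2,r5:5
c12: - | r0:Add2,r1:7,r2:-5,r3:10,r4:Mul2,r5:5
c13: - | r0:Add2,r1:7,r2:-5,r3:10,r4:Mul2,r5:5
c14: CDB Mul2=30 | r0:Add2,r1:7,r2:-5,r3:10,r4:30,r5:5
c15: - | r0:Add2,r1:7,r2:-5,r3:10,r4:30,r5:5
c16: - | r0:Add2,r1:7,r2:-5,r3:10,r4:30,r5:5
c17: CDB Add2=20 | r0:20,r1:7,r2:-5,r3:10,r4:30,r5:5

STATUS = VALUE 20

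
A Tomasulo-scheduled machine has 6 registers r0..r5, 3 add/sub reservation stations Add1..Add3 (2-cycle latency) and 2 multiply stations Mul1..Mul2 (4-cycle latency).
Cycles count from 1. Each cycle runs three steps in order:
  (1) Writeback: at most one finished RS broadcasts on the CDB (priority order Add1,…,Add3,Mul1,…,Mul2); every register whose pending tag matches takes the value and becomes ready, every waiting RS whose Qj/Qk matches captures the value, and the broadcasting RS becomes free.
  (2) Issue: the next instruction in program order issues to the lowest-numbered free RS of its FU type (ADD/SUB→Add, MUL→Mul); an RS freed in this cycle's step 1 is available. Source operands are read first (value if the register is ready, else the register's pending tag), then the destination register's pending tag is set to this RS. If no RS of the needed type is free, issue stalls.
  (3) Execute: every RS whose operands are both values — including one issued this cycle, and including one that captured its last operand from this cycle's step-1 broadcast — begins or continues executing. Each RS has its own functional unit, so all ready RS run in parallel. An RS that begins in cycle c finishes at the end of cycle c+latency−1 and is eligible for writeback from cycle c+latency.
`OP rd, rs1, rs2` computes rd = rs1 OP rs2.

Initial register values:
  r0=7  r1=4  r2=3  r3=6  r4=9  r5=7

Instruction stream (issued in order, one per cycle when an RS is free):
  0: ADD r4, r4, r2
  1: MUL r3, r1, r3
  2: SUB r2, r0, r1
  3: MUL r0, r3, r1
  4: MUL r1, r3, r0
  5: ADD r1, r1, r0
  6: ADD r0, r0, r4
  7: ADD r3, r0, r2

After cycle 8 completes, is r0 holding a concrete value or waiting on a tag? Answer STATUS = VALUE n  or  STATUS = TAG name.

cycle 1: issue ADD r4<-Add1 // r0:7,r1:4,r2:3,r3:6,r4:Add1,r5:7
cycle 2: issue MUL r3<-Mul1 // r0:7,r1:4,r2:3,r3:Mul1,r4:Add1,r5:7
cycle 3: CDB Add1=12; issue SUB r2<-Add1 // r0:7,r1:4,r2:Add1,r3:Mul1,r4:12,r5:7
cycle 4: issue MUL r0<-Mul2 // r0:Mul2,r1:4,r2:Add1,r3:Mul1,r4:12,r5:7
cycle 5: CDB Add1=3; stall // r0:Mul2,r1:4,r2:3,r3:Mul1,r4:12,r5:7
cycle 6: CDB Mul1=24; issue MUL r1<-Mul1 // r0:Mul2,r1:Mul1,r2:3,r3:24,r4:12,r5:7
cycle 7: issue ADD r1<-Add1 // r0:Mul2,r1:Add1,r2:3,r3:24,r4:12,r5:7
cycle 8: issue ADD r0<-Add2 // r0:Add2,r1:Add1,r2:3,r3:24,r4:12,r5:7

STATUS = TAG Add2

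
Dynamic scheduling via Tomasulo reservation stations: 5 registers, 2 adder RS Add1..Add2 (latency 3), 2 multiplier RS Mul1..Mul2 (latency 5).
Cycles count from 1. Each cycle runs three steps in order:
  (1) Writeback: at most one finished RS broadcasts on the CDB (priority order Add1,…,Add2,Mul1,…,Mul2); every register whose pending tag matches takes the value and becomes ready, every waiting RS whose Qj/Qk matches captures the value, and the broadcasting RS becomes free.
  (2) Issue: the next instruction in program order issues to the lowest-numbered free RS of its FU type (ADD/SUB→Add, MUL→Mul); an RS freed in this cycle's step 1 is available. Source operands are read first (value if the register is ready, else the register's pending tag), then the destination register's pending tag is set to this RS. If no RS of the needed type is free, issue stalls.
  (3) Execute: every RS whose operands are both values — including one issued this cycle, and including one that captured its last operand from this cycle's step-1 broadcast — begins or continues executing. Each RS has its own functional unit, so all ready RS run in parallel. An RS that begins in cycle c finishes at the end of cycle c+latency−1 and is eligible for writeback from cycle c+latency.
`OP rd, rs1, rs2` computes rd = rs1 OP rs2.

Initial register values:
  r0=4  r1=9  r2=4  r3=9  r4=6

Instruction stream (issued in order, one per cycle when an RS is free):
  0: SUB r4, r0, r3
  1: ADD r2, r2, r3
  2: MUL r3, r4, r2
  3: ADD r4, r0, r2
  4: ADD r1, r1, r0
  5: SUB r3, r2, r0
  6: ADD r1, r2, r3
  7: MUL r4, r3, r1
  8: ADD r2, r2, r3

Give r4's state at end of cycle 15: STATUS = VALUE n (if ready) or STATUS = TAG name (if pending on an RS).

STATUS = TAG Mul1

c1: issue SUB r4<-Add1 | r0:4,r1:9,r2:4,r3:9,r4:Add1
c2: issue ADD r2<-Add2 | r0:4,r1:9,r2:Add2,r3:9,r4:Add1
c3: issue MUL r3<-Mul1 | r0:4,r1:9,r2:Add2,r3:Mul1,r4:Add1
c4: CDB Add1=-5; issue ADD r4<-Add1 | r0:4,r1:9,r2:Add2,r3:Mul1,r4:Add1
c5: CDB Add2=13; issue ADD r1<-Add2 | r0:4,r1:Add2,r2:13,r3:Mul1,r4:Add1
c6: stall | r0:4,r1:Add2,r2:13,r3:Mul1,r4:Add1
c7: stall | r0:4,r1:Add2,r2:13,r3:Mul1,r4:Add1
c8: CDB Add1=17; issue SUB r3<-Add1 | r0:4,r1:Add2,r2:13,r3:Add1,r4:17
c9: CDB Add2=13; issue ADD r1<-Add2 | r0:4,r1:Add2,r2:13,r3:Add1,r4:17
c10: CDB Mul1=-65; issue MUL r4<-Mul1 | r0:4,r1:Add2,r2:13,r3:Add1,r4:Mul1
c11: CDB Add1=9; issue ADD r2<-Add1 | r0:4,r1:Add2,r2:Add1,r3:9,r4:Mul1
c12: - | r0:4,r1:Add2,r2:Add1,r3:9,r4:Mul1
c13: - | r0:4,r1:Add2,r2:Add1,r3:9,r4:Mul1
c14: CDB Add1=22 | r0:4,r1:Add2,r2:22,r3:9,r4:Mul1
c15: CDB Add2=22 | r0:4,r1:22,r2:22,r3:9,r4:Mul1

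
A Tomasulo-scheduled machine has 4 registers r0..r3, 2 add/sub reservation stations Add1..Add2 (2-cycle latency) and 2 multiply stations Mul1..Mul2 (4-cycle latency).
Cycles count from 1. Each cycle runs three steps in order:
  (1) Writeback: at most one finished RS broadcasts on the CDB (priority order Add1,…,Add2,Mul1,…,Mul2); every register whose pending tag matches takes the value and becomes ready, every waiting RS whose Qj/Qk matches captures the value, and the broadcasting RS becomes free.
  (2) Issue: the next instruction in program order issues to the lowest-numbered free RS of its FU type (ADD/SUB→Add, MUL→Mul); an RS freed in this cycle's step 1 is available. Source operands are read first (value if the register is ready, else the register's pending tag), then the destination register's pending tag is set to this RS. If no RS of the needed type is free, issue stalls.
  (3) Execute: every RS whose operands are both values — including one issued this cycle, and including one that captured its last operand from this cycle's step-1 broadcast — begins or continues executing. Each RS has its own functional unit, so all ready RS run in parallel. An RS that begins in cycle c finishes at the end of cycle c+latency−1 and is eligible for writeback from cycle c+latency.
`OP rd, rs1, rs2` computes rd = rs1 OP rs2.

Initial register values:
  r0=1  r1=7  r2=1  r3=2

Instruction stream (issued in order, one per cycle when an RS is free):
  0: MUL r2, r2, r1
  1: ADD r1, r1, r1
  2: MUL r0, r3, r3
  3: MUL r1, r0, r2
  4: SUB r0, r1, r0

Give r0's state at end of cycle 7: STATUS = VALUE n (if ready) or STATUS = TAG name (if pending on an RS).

STATUS = TAG Add1

cycle 1: issue MUL r2<-Mul1 // r0:1,r1:7,r2:Mul1,r3:2
cycle 2: issue ADD r1<-Add1 // r0:1,r1:Add1,r2:Mul1,r3:2
cycle 3: issue MUL r0<-Mul2 // r0:Mul2,r1:Add1,r2:Mul1,r3:2
cycle 4: CDB Add1=14; stall // r0:Mul2,r1:14,r2:Mul1,r3:2
cycle 5: CDB Mul1=7; issue MUL r1<-Mul1 // r0:Mul2,r1:Mul1,r2:7,r3:2
cycle 6: issue SUB r0<-Add1 // r0:Add1,r1:Mul1,r2:7,r3:2
cycle 7: CDB Mul2=4 // r0:Add1,r1:Mul1,r2:7,r3:2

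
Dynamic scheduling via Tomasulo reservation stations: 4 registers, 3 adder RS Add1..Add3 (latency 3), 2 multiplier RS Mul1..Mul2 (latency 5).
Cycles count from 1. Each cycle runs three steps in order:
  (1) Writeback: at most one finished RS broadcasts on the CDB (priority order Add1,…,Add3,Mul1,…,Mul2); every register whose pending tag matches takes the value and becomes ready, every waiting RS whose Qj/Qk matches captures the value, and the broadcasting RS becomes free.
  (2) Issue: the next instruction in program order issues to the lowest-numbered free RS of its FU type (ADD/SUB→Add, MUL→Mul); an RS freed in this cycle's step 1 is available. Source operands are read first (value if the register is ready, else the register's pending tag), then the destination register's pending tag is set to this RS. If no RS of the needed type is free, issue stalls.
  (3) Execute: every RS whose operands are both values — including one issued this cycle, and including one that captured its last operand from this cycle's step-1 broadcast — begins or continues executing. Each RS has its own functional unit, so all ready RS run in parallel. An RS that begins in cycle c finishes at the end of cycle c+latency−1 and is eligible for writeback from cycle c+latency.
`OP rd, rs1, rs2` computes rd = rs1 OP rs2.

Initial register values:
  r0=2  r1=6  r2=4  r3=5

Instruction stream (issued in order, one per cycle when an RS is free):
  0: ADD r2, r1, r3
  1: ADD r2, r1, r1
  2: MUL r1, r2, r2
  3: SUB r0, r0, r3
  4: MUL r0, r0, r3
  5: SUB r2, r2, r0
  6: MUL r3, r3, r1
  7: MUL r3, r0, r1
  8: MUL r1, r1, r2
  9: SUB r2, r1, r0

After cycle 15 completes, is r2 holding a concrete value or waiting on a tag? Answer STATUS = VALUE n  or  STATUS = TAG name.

c1: issue ADD r2<-Add1 | r0:2,r1:6,r2:Add1,r3:5
c2: issue ADD r2<-Add2 | r0:2,r1:6,r2:Add2,r3:5
c3: issue MUL r1<-Mul1 | r0:2,r1:Mul1,r2:Add2,r3:5
c4: CDB Add1=11; issue SUB r0<-Add1 | r0:Add1,r1:Mul1,r2:Add2,r3:5
c5: CDB Add2=12; issue MUL r0<-Mul2 | r0:Mul2,r1:Mul1,r2:12,r3:5
c6: issue SUB r2<-Add2 | r0:Mul2,r1:Mul1,r2:Add2,r3:5
c7: CDB Add1=-3; stall | r0:Mul2,r1:Mul1,r2:Add2,r3:5
c8: stall | r0:Mul2,r1:Mul1,r2:Add2,r3:5
c9: stall | r0:Mul2,r1:Mul1,r2:Add2,r3:5
c10: CDB Mul1=144; issue MUL r3<-Mul1 | r0:Mul2,r1:144,r2:Add2,r3:Mul1
c11: stall | r0:Mul2,r1:144,r2:Add2,r3:Mul1
c12: CDB Mul2=-15; issue MUL r3<-Mul2 | r0:-15,r1:144,r2:Add2,r3:Mul2
c13: stall | r0:-15,r1:144,r2:Add2,r3:Mul2
c14: stall | r0:-15,r1:144,r2:Add2,r3:Mul2
c15: CDB Add2=27; stall | r0:-15,r1:144,r2:27,r3:Mul2

STATUS = VALUE 27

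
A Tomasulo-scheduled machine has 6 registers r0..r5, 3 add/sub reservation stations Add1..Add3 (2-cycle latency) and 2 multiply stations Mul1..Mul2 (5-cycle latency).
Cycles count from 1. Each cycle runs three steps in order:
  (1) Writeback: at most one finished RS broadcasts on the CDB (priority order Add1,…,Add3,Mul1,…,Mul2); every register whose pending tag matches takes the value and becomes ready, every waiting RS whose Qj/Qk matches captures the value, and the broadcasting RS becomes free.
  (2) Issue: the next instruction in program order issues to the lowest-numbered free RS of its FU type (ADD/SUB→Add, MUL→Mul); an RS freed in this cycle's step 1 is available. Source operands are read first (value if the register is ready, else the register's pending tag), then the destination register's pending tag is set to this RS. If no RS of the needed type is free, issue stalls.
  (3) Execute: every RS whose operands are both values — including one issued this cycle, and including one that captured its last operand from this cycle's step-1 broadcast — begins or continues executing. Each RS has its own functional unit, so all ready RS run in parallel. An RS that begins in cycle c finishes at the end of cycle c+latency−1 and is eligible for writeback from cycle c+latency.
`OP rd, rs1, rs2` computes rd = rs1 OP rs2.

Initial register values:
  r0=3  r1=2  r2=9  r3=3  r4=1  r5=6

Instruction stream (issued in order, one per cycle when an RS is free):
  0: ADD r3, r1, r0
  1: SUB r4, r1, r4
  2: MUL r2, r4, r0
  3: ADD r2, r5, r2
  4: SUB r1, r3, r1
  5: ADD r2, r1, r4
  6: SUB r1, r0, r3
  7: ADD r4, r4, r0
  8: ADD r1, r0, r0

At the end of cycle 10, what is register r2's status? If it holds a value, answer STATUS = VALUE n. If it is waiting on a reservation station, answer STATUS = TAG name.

  c1: issue ADD r3<-Add1  regs: r0:3,r1:2,r2:9,r3:Add1,r4:1,r5:6
  c2: issue SUB r4<-Add2  regs: r0:3,r1:2,r2:9,r3:Add1,r4:Add2,r5:6
  c3: CDB Add1=5; issue MUL r2<-Mul1  regs: r0:3,r1:2,r2:Mul1,r3:5,r4:Add2,r5:6
  c4: CDB Add2=1; issue ADD r2<-Add1  regs: r0:3,r1:2,r2:Add1,r3:5,r4:1,r5:6
  c5: issue SUB r1<-Add2  regs: r0:3,r1:Add2,r2:Add1,r3:5,r4:1,r5:6
  c6: issue ADD r2<-Add3  regs: r0:3,r1:Add2,r2:Add3,r3:5,r4:1,r5:6
  c7: CDB Add2=3; issue SUB r1<-Add2  regs: r0:3,r1:Add2,r2:Add3,r3:5,r4:1,r5:6
  c8: stall  regs: r0:3,r1:Add2,r2:Add3,r3:5,r4:1,r5:6
  c9: CDB Add2=-2; issue ADD r4<-Add2  regs: r0:3,r1:-2,r2:Add3,r3:5,r4:Add2,r5:6
  c10: CDB Add3=4; issue ADD r1<-Add3  regs: r0:3,r1:Add3,r2:4,r3:5,r4:Add2,r5:6

STATUS = VALUE 4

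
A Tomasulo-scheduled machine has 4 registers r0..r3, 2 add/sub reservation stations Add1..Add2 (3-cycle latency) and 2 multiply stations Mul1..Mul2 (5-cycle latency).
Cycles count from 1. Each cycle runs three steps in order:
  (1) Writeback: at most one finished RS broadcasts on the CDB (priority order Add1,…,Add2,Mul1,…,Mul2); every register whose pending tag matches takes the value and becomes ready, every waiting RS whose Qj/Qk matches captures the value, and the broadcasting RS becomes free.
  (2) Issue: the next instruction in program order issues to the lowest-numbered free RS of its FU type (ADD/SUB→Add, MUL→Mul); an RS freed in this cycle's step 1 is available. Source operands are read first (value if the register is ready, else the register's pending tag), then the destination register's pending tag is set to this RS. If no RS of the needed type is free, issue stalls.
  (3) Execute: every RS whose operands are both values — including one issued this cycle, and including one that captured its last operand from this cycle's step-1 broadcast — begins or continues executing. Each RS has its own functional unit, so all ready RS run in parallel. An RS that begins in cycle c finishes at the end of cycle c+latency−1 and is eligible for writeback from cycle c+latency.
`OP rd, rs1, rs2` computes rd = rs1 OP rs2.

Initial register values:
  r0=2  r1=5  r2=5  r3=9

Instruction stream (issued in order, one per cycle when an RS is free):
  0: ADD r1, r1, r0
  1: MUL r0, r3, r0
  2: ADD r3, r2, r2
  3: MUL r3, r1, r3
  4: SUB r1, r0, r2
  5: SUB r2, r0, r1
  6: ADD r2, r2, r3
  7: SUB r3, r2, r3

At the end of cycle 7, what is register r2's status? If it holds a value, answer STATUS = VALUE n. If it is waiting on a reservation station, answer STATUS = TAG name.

cycle 1: issue ADD r1<-Add1 // r0:2,r1:Add1,r2:5,r3:9
cycle 2: issue MUL r0<-Mul1 // r0:Mul1,r1:Add1,r2:5,r3:9
cycle 3: issue ADD r3<-Add2 // r0:Mul1,r1:Add1,r2:5,r3:Add2
cycle 4: CDB Add1=7; issue MUL r3<-Mul2 // r0:Mul1,r1:7,r2:5,r3:Mul2
cycle 5: issue SUB r1<-Add1 // r0:Mul1,r1:Add1,r2:5,r3:Mul2
cycle 6: CDB Add2=10; issue SUB r2<-Add2 // r0:Mul1,r1:Add1,r2:Add2,r3:Mul2
cycle 7: CDB Mul1=18; stall // r0:18,r1:Add1,r2:Add2,r3:Mul2

STATUS = TAG Add2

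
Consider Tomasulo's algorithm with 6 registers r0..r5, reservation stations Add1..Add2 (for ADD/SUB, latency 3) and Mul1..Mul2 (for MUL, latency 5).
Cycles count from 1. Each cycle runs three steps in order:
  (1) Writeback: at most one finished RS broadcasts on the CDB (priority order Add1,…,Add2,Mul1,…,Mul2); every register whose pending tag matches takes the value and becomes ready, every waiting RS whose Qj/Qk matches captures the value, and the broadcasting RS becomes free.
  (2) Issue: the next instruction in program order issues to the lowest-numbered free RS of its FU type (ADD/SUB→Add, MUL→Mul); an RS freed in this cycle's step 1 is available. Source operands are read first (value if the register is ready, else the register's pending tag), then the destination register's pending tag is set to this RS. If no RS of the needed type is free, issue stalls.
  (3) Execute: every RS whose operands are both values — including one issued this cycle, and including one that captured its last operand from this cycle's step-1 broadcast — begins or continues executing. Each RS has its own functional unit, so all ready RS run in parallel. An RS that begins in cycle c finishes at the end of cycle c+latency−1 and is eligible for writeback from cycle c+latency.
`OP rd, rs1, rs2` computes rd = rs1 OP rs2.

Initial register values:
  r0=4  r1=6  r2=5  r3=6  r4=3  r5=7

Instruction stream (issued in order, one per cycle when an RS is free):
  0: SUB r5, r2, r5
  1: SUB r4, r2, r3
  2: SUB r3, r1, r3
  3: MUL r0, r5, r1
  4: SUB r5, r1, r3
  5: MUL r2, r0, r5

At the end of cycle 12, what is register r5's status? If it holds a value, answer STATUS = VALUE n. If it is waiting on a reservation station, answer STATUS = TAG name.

cycle 1: issue SUB r5<-Add1 // r0:4,r1:6,r2:5,r3:6,r4:3,r5:Add1
cycle 2: issue SUB r4<-Add2 // r0:4,r1:6,r2:5,r3:6,r4:Add2,r5:Add1
cycle 3: stall // r0:4,r1:6,r2:5,r3:6,r4:Add2,r5:Add1
cycle 4: CDB Add1=-2; issue SUB r3<-Add1 // r0:4,r1:6,r2:5,r3:Add1,r4:Add2,r5:-2
cycle 5: CDB Add2=-1; issue MUL r0<-Mul1 // r0:Mul1,r1:6,r2:5,r3:Add1,r4:-1,r5:-2
cycle 6: issue SUB r5<-Add2 // r0:Mul1,r1:6,r2:5,r3:Add1,r4:-1,r5:Add2
cycle 7: CDB Add1=0; issue MUL r2<-Mul2 // r0:Mul1,r1:6,r2:Mul2,r3:0,r4:-1,r5:Add2
cycle 8: - // r0:Mul1,r1:6,r2:Mul2,r3:0,r4:-1,r5:Add2
cycle 9: - // r0:Mul1,r1:6,r2:Mul2,r3:0,r4:-1,r5:Add2
cycle 10: CDB Add2=6 // r0:Mul1,r1:6,r2:Mul2,r3:0,r4:-1,r5:6
cycle 11: CDB Mul1=-12 // r0:-12,r1:6,r2:Mul2,r3:0,r4:-1,r5:6
cycle 12: - // r0:-12,r1:6,r2:Mul2,r3:0,r4:-1,r5:6

STATUS = VALUE 6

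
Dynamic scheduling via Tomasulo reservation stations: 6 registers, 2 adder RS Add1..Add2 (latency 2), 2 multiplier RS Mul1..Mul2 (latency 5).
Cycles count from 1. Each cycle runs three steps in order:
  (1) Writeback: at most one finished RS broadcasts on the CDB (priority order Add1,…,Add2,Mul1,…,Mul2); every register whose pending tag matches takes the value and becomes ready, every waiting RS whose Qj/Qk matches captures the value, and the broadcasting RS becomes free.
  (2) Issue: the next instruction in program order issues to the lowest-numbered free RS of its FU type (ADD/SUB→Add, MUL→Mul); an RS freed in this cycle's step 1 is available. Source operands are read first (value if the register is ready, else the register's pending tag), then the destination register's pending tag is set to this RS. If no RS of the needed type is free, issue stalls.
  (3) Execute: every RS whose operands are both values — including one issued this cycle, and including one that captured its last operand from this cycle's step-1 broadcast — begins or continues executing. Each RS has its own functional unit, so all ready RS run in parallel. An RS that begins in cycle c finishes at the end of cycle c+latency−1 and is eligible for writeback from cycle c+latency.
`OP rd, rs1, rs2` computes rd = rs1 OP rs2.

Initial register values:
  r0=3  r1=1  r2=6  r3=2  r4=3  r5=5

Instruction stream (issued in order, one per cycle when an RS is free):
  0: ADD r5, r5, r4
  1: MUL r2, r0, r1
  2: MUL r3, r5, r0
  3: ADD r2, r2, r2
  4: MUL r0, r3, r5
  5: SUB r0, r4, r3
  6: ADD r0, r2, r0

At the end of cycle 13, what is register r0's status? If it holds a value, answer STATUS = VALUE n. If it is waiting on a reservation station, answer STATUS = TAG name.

STATUS = VALUE -15

cycle 1: issue ADD r5<-Add1 // r0:3,r1:1,r2:6,r3:2,r4:3,r5:Add1
cycle 2: issue MUL r2<-Mul1 // r0:3,r1:1,r2:Mul1,r3:2,r4:3,r5:Add1
cycle 3: CDB Add1=8; issue MUL r3<-Mul2 // r0:3,r1:1,r2:Mul1,r3:Mul2,r4:3,r5:8
cycle 4: issue ADD r2<-Add1 // r0:3,r1:1,r2:Add1,r3:Mul2,r4:3,r5:8
cycle 5: stall // r0:3,r1:1,r2:Add1,r3:Mul2,r4:3,r5:8
cycle 6: stall // r0:3,r1:1,r2:Add1,r3:Mul2,r4:3,r5:8
cycle 7: CDB Mul1=3; issue MUL r0<-Mul1 // r0:Mul1,r1:1,r2:Add1,r3:Mul2,r4:3,r5:8
cycle 8: CDB Mul2=24; issue SUB r0<-Add2 // r0:Add2,r1:1,r2:Add1,r3:24,r4:3,r5:8
cycle 9: CDB Add1=6; issue ADD r0<-Add1 // r0:Add1,r1:1,r2:6,r3:24,r4:3,r5:8
cycle 10: CDB Add2=-21 // r0:Add1,r1:1,r2:6,r3:24,r4:3,r5:8
cycle 11: - // r0:Add1,r1:1,r2:6,r3:24,r4:3,r5:8
cycle 12: CDB Add1=-15 // r0:-15,r1:1,r2:6,r3:24,r4:3,r5:8
cycle 13: CDB Mul1=192 // r0:-15,r1:1,r2:6,r3:24,r4:3,r5:8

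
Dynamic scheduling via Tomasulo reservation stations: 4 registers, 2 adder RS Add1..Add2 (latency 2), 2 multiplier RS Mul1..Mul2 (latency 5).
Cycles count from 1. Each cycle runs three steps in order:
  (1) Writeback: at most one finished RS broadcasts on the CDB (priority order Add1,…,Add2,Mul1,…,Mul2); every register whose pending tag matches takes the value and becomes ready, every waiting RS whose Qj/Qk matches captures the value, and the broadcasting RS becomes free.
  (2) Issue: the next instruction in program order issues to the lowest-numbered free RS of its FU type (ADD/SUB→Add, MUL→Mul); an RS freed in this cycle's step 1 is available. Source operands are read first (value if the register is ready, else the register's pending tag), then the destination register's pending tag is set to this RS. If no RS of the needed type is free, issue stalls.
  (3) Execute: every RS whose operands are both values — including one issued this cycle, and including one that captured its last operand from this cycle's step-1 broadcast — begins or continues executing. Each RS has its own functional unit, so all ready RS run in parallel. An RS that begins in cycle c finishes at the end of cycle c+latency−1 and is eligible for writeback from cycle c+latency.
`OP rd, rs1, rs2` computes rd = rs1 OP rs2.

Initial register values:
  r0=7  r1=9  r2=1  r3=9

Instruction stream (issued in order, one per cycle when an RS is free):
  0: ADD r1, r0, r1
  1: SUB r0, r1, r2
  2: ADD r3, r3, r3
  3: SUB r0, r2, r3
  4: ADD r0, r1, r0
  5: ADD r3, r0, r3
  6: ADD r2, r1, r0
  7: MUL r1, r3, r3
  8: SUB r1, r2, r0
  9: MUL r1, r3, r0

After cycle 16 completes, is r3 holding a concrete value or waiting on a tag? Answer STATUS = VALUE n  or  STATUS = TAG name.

c1: issue ADD r1<-Add1 | r0:7,r1:Add1,r2:1,r3:9
c2: issue SUB r0<-Add2 | r0:Add2,r1:Add1,r2:1,r3:9
c3: CDB Add1=16; issue ADD r3<-Add1 | r0:Add2,r1:16,r2:1,r3:Add1
c4: stall | r0:Add2,r1:16,r2:1,r3:Add1
c5: CDB Add1=18; issue SUB r0<-Add1 | r0:Add1,r1:16,r2:1,r3:18
c6: CDB Add2=15; issue ADD r0<-Add2 | r0:Add2,r1:16,r2:1,r3:18
c7: CDB Add1=-17; issue ADD r3<-Add1 | r0:Add2,r1:16,r2:1,r3:Add1
c8: stall | r0:Add2,r1:16,r2:1,r3:Add1
c9: CDB Add2=-1; issue ADD r2<-Add2 | r0:-1,r1:16,r2:Add2,r3:Add1
c10: issue MUL r1<-Mul1 | r0:-1,r1:Mul1,r2:Add2,r3:Add1
c11: CDB Add1=17; issue SUB r1<-Add1 | r0:-1,r1:Add1,r2:Add2,r3:17
c12: CDB Add2=15; issue MUL r1<-Mul2 | r0:-1,r1:Mul2,r2:15,r3:17
c13: - | r0:-1,r1:Mul2,r2:15,r3:17
c14: CDB Add1=16 | r0:-1,r1:Mul2,r2:15,r3:17
c15: - | r0:-1,r1:Mul2,r2:15,r3:17
c16: CDB Mul1=289 | r0:-1,r1:Mul2,r2:15,r3:17

STATUS = VALUE 17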